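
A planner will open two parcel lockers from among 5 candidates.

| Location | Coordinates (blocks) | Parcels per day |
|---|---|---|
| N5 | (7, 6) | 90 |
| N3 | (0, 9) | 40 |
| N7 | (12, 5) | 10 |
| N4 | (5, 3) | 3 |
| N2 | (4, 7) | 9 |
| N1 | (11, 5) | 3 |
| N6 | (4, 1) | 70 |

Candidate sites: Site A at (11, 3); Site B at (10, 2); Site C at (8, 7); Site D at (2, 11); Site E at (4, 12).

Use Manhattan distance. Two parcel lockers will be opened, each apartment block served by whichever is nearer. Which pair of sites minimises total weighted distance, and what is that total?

Evaluate every pair (each demand assigned to the nearer of the two):
  {Site C, Site D}: total = 1172
  {Site B, Site C}: total = 1186
  {Site C, Site E}: total = 1292
  {Site A, Site C}: total = 1300
  {Site B, Site D}: total = 1414
  {Site B, Site E}: total = 1525
  {Site A, Site D}: total = 1528
  {Site A, Site E}: total = 1639
  {Site A, Site B}: total = 1953
  {Site D, Site E}: total = 2007
Best pair: {Site C, Site D} with total 1172.

{Site C, Site D}, total 1172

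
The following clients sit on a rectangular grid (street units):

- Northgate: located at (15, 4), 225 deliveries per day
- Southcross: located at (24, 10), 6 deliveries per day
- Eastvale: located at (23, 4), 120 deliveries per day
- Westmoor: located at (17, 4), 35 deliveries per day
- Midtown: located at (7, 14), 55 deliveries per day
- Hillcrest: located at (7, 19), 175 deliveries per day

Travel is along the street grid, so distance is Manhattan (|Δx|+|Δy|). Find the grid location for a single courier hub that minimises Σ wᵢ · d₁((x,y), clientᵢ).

(15, 4)

Manhattan distance separates: Σwᵢ(|x−xᵢ|+|y−yᵢ|) = Σwᵢ|x−xᵢ| + Σwᵢ|y−yᵢ|, so x and y are optimised independently as 1-D weighted medians.
Total weight W = 616; half = 308.
x-coordinate, sorted with cumulative weight:
  x=7 (Midtown, w=55) cum 55
  x=7 (Hillcrest, w=175) cum 230
  x=15 (Northgate, w=225) cum 455  ← median
  x=17 (Westmoor, w=35) cum 490
  x=23 (Eastvale, w=120) cum 610
  x=24 (Southcross, w=6) cum 616
⇒ x* = 15
y-coordinate, sorted with cumulative weight:
  y=4 (Northgate, w=225) cum 225
  y=4 (Eastvale, w=120) cum 345  ← median
  y=4 (Westmoor, w=35) cum 380
  y=10 (Southcross, w=6) cum 386
  y=14 (Midtown, w=55) cum 441
  y=19 (Hillcrest, w=175) cum 616
⇒ y* = 4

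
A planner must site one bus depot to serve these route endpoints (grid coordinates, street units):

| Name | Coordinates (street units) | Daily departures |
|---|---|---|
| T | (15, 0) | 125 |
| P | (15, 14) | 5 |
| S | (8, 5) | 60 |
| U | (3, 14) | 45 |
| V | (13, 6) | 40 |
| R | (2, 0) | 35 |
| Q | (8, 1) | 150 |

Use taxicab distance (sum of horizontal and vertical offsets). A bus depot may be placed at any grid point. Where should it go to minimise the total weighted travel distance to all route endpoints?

(8, 1)

Manhattan distance separates: Σwᵢ(|x−xᵢ|+|y−yᵢ|) = Σwᵢ|x−xᵢ| + Σwᵢ|y−yᵢ|, so x and y are optimised independently as 1-D weighted medians.
Total weight W = 460; half = 230.
x-coordinate, sorted with cumulative weight:
  x=2 (R, w=35) cum 35
  x=3 (U, w=45) cum 80
  x=8 (S, w=60) cum 140
  x=8 (Q, w=150) cum 290  ← median
  x=13 (V, w=40) cum 330
  x=15 (T, w=125) cum 455
  x=15 (P, w=5) cum 460
⇒ x* = 8
y-coordinate, sorted with cumulative weight:
  y=0 (T, w=125) cum 125
  y=0 (R, w=35) cum 160
  y=1 (Q, w=150) cum 310  ← median
  y=5 (S, w=60) cum 370
  y=6 (V, w=40) cum 410
  y=14 (P, w=5) cum 415
  y=14 (U, w=45) cum 460
⇒ y* = 1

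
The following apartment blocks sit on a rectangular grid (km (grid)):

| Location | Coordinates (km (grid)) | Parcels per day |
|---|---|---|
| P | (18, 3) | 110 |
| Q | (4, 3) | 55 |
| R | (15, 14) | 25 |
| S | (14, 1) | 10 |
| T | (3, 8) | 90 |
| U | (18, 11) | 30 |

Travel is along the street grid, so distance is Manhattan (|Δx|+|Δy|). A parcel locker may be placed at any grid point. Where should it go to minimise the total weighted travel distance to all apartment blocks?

Manhattan distance separates: Σwᵢ(|x−xᵢ|+|y−yᵢ|) = Σwᵢ|x−xᵢ| + Σwᵢ|y−yᵢ|, so x and y are optimised independently as 1-D weighted medians.
Total weight W = 320; half = 160.
x-coordinate, sorted with cumulative weight:
  x=3 (T, w=90) cum 90
  x=4 (Q, w=55) cum 145
  x=14 (S, w=10) cum 155
  x=15 (R, w=25) cum 180  ← median
  x=18 (P, w=110) cum 290
  x=18 (U, w=30) cum 320
⇒ x* = 15
y-coordinate, sorted with cumulative weight:
  y=1 (S, w=10) cum 10
  y=3 (P, w=110) cum 120
  y=3 (Q, w=55) cum 175  ← median
  y=8 (T, w=90) cum 265
  y=11 (U, w=30) cum 295
  y=14 (R, w=25) cum 320
⇒ y* = 3

(15, 3)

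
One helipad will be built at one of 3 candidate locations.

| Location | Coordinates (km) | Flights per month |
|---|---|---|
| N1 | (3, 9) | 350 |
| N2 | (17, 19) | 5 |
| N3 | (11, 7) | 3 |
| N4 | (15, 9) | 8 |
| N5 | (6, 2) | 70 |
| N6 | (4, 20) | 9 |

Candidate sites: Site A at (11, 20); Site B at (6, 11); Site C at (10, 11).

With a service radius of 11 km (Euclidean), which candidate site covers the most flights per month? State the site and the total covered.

Coverage radius r = 11 km; a point is covered iff (Δx)²+(Δy)² ≤ 11² = 121.
  Site A (11, 20): covers {N2, N6} → 14
  Site B (6, 11): covers {N1, N3, N4, N5, N6} → 440
  Site C (10, 11): covers {N1, N2, N3, N4, N5, N6} → 445
Maximum coverage at Site C: 445 flights per month.

Site C, covering 445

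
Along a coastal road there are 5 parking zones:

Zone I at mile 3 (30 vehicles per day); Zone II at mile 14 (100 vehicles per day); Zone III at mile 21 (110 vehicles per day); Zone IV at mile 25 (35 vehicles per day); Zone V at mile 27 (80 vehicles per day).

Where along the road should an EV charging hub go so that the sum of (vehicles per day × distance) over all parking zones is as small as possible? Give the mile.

For a sum of weighted absolute distances on a line, the optimum is the weighted median (not the mean). Total weight W = 355; half-weight = 177.5.
Sort by position and accumulate weight:
  mile 3 (Zone I, w=30) → cum 30
  mile 14 (Zone II, w=100) → cum 130
  mile 21 (Zone III, w=110) → cum 240  ≥ 177.5 → median here
  mile 25 (Zone IV, w=35) → cum 275
  mile 27 (Zone V, w=80) → cum 355
Optimal location: mile 21.

x = 21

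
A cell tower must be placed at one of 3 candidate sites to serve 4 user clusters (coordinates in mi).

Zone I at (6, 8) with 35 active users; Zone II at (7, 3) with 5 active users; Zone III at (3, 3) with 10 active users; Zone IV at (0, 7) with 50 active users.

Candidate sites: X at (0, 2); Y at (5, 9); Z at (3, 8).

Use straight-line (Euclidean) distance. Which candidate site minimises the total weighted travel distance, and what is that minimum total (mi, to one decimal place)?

Z, total 345.1 mi

Total weighted distance at each candidate:
  X (0, 2): total = 614.0
  Y (5, 9): total = 413.6
  Z (3, 8): total = 345.1
Minimum is at Z with total 345.1 mi.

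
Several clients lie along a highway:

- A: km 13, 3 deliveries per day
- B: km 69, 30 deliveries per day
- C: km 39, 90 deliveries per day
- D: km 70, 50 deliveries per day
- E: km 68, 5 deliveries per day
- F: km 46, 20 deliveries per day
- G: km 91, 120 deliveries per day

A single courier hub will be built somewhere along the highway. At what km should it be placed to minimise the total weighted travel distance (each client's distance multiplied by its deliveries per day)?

x = 70

For a sum of weighted absolute distances on a line, the optimum is the weighted median (not the mean). Total weight W = 318; half-weight = 159.
Sort by position and accumulate weight:
  km 13 (A, w=3) → cum 3
  km 39 (C, w=90) → cum 93
  km 46 (F, w=20) → cum 113
  km 68 (E, w=5) → cum 118
  km 69 (B, w=30) → cum 148
  km 70 (D, w=50) → cum 198  ≥ 159 → median here
  km 91 (G, w=120) → cum 318
Optimal location: km 70.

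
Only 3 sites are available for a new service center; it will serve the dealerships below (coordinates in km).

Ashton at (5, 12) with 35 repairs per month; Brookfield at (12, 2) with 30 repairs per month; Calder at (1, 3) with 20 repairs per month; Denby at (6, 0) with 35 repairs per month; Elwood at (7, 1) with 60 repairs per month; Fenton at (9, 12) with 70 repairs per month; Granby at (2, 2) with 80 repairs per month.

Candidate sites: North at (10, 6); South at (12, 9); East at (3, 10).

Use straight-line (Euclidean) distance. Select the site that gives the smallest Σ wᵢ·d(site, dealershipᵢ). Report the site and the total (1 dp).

Total weighted distance at each candidate:
  North (10, 6): total = 2340.8
  South (12, 9): total = 2945.3
  East (3, 10): total = 2649.9
Minimum is at North with total 2340.8 km.

North, total 2340.8 km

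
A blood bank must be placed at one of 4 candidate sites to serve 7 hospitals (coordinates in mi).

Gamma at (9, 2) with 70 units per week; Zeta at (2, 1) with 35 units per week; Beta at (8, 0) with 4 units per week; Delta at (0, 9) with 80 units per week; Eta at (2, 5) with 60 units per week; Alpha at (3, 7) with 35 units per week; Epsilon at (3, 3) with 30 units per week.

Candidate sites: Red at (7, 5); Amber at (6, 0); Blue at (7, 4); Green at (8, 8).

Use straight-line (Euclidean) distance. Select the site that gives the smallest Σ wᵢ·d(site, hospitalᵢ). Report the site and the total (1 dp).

Total weighted distance at each candidate:
  Red (7, 5): total = 1732.6
  Amber (6, 0): total = 2048.0
  Blue (7, 4): total = 1711.4
  Green (8, 8): total = 2218.5
Minimum is at Blue with total 1711.4 mi.

Blue, total 1711.4 mi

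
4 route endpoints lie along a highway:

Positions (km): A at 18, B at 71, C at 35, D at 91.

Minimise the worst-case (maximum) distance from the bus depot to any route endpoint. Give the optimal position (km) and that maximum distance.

The 1-center on a line is the midpoint of the two extreme points: leftmost at 18, rightmost at 91.
Optimal location = (18 + 91)/2 = 54.5; maximum distance = (91 − 18)/2 = 36.5.

location 54.5, max distance 36.5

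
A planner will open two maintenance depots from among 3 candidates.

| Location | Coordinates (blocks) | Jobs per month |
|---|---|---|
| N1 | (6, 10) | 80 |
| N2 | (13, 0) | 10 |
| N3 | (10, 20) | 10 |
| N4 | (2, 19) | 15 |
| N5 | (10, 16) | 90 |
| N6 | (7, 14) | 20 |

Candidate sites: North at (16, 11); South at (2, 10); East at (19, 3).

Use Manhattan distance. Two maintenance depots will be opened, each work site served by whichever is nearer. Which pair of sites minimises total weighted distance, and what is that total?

{North, South}, total 1915

Evaluate every pair (each demand assigned to the nearer of the two):
  {North, South}: total = 1915
  {South, East}: total = 2165
  {North, East}: total = 2680
Best pair: {North, South} with total 1915.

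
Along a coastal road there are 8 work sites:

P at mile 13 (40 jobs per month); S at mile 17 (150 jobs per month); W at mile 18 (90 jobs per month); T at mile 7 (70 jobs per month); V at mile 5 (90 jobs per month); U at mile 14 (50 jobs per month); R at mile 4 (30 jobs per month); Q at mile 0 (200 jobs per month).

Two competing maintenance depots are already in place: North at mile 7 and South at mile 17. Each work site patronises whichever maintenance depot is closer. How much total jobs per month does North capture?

The indifferent point is the midpoint (7+17)/2 = 12; work sites left of it (closer to North at 7) go to North, those right go to South.
  Q at 0 (w=200) → North
  R at 4 (w=30) → North
  V at 5 (w=90) → North
  T at 7 (w=70) → North
  P at 13 (w=40) → South
  U at 14 (w=50) → South
  S at 17 (w=150) → South
  W at 18 (w=90) → South
North captures 390; South captures 330.

390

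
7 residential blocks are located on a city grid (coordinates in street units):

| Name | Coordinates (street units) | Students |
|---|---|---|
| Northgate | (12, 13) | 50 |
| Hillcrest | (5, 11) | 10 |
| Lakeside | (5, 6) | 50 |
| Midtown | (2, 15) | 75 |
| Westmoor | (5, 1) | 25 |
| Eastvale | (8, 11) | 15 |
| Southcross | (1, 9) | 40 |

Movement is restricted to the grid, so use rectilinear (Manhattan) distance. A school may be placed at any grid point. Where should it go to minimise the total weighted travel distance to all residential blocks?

Manhattan distance separates: Σwᵢ(|x−xᵢ|+|y−yᵢ|) = Σwᵢ|x−xᵢ| + Σwᵢ|y−yᵢ|, so x and y are optimised independently as 1-D weighted medians.
Total weight W = 265; half = 132.5.
x-coordinate, sorted with cumulative weight:
  x=1 (Southcross, w=40) cum 40
  x=2 (Midtown, w=75) cum 115
  x=5 (Hillcrest, w=10) cum 125
  x=5 (Lakeside, w=50) cum 175  ← median
  x=5 (Westmoor, w=25) cum 200
  x=8 (Eastvale, w=15) cum 215
  x=12 (Northgate, w=50) cum 265
⇒ x* = 5
y-coordinate, sorted with cumulative weight:
  y=1 (Westmoor, w=25) cum 25
  y=6 (Lakeside, w=50) cum 75
  y=9 (Southcross, w=40) cum 115
  y=11 (Hillcrest, w=10) cum 125
  y=11 (Eastvale, w=15) cum 140  ← median
  y=13 (Northgate, w=50) cum 190
  y=15 (Midtown, w=75) cum 265
⇒ y* = 11

(5, 11)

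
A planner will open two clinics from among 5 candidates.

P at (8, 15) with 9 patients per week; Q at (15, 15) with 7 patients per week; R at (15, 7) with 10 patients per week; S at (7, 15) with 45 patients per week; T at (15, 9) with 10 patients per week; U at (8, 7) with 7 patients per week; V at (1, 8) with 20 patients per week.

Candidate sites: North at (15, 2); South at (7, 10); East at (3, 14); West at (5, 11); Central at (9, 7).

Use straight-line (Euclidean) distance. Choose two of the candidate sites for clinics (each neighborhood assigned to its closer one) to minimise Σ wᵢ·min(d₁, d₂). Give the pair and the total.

{West, Central}, total 546.5

Evaluate every pair (each demand assigned to the nearer of the two):
  {West, Central}: total = 546.5
  {East, Central}: total = 558.2
  {North, West}: total = 576.6
  {South, Central}: total = 593.7
  {South, West}: total = 600.5
  {North, South}: total = 605.6
  {South, East}: total = 612.2
  {North, East}: total = 622.4
  {East, West}: total = 650.6
  {North, Central}: total = 795.1
Best pair: {West, Central} with total 546.5.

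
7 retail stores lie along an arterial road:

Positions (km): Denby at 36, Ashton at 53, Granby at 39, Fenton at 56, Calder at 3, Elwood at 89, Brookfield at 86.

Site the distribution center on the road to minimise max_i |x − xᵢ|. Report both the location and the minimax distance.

The 1-center on a line is the midpoint of the two extreme points: leftmost at 3, rightmost at 89.
Optimal location = (3 + 89)/2 = 46; maximum distance = (89 − 3)/2 = 43.

location 46, max distance 43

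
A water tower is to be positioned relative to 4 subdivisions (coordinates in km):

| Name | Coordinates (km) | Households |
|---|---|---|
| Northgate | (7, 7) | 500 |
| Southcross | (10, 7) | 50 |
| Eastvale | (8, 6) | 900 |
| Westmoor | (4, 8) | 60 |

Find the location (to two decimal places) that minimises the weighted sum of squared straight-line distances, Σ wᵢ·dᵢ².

(7.58, 6.44)

The minimiser of Σwᵢ‖p−pᵢ‖² is the weighted centroid p* = (Σwᵢpᵢ)/(Σwᵢ).
Σwᵢ = 1510.
Σwᵢxᵢ = 500·7 + 50·10 + 900·8 + 60·4 = 11440.
Σwᵢyᵢ = 500·7 + 50·7 + 900·6 + 60·8 = 9730.
x* = 11440/1510 = 7.58, y* = 9730/1510 = 6.44.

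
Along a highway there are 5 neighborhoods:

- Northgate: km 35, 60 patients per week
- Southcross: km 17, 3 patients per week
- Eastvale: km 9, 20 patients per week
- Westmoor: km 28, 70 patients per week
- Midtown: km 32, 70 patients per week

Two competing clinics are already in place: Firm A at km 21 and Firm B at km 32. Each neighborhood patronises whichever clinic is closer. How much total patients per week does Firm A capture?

23

The indifferent point is the midpoint (21+32)/2 = 26.5; neighborhoods left of it (closer to Firm A at 21) go to Firm A, those right go to Firm B.
  Eastvale at 9 (w=20) → Firm A
  Southcross at 17 (w=3) → Firm A
  Westmoor at 28 (w=70) → Firm B
  Midtown at 32 (w=70) → Firm B
  Northgate at 35 (w=60) → Firm B
Firm A captures 23; Firm B captures 200.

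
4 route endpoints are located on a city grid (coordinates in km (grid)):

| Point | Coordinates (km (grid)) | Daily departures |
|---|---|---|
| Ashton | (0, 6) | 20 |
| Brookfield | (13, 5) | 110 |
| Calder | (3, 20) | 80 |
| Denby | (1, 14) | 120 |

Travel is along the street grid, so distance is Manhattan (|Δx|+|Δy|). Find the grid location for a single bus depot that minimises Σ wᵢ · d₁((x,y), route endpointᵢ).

(3, 14)

Manhattan distance separates: Σwᵢ(|x−xᵢ|+|y−yᵢ|) = Σwᵢ|x−xᵢ| + Σwᵢ|y−yᵢ|, so x and y are optimised independently as 1-D weighted medians.
Total weight W = 330; half = 165.
x-coordinate, sorted with cumulative weight:
  x=0 (Ashton, w=20) cum 20
  x=1 (Denby, w=120) cum 140
  x=3 (Calder, w=80) cum 220  ← median
  x=13 (Brookfield, w=110) cum 330
⇒ x* = 3
y-coordinate, sorted with cumulative weight:
  y=5 (Brookfield, w=110) cum 110
  y=6 (Ashton, w=20) cum 130
  y=14 (Denby, w=120) cum 250  ← median
  y=20 (Calder, w=80) cum 330
⇒ y* = 14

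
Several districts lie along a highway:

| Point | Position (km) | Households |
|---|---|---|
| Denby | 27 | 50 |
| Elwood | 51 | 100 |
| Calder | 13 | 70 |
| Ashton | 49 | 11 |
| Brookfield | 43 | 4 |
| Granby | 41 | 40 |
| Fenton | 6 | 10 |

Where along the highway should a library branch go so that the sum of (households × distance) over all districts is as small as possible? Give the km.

x = 41

For a sum of weighted absolute distances on a line, the optimum is the weighted median (not the mean). Total weight W = 285; half-weight = 142.5.
Sort by position and accumulate weight:
  km 6 (Fenton, w=10) → cum 10
  km 13 (Calder, w=70) → cum 80
  km 27 (Denby, w=50) → cum 130
  km 41 (Granby, w=40) → cum 170  ≥ 142.5 → median here
  km 43 (Brookfield, w=4) → cum 174
  km 49 (Ashton, w=11) → cum 185
  km 51 (Elwood, w=100) → cum 285
Optimal location: km 41.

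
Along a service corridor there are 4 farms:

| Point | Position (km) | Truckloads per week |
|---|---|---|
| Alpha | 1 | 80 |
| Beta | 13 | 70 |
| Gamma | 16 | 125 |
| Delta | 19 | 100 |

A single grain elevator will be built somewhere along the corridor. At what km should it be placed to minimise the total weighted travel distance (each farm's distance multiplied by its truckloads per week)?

For a sum of weighted absolute distances on a line, the optimum is the weighted median (not the mean). Total weight W = 375; half-weight = 187.5.
Sort by position and accumulate weight:
  km 1 (Alpha, w=80) → cum 80
  km 13 (Beta, w=70) → cum 150
  km 16 (Gamma, w=125) → cum 275  ≥ 187.5 → median here
  km 19 (Delta, w=100) → cum 375
Optimal location: km 16.

x = 16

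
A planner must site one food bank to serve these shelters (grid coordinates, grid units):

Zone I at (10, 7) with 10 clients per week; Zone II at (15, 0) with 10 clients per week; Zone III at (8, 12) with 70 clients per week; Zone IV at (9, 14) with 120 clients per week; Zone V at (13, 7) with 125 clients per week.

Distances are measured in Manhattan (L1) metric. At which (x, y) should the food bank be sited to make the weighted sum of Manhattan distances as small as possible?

(9, 12)

Manhattan distance separates: Σwᵢ(|x−xᵢ|+|y−yᵢ|) = Σwᵢ|x−xᵢ| + Σwᵢ|y−yᵢ|, so x and y are optimised independently as 1-D weighted medians.
Total weight W = 335; half = 167.5.
x-coordinate, sorted with cumulative weight:
  x=8 (Zone III, w=70) cum 70
  x=9 (Zone IV, w=120) cum 190  ← median
  x=10 (Zone I, w=10) cum 200
  x=13 (Zone V, w=125) cum 325
  x=15 (Zone II, w=10) cum 335
⇒ x* = 9
y-coordinate, sorted with cumulative weight:
  y=0 (Zone II, w=10) cum 10
  y=7 (Zone I, w=10) cum 20
  y=7 (Zone V, w=125) cum 145
  y=12 (Zone III, w=70) cum 215  ← median
  y=14 (Zone IV, w=120) cum 335
⇒ y* = 12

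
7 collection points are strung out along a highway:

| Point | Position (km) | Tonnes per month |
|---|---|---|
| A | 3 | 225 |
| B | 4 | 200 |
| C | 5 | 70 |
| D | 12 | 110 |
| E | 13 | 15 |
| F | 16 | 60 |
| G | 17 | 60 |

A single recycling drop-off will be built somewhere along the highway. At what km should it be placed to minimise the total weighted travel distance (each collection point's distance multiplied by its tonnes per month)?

For a sum of weighted absolute distances on a line, the optimum is the weighted median (not the mean). Total weight W = 740; half-weight = 370.
Sort by position and accumulate weight:
  km 3 (A, w=225) → cum 225
  km 4 (B, w=200) → cum 425  ≥ 370 → median here
  km 5 (C, w=70) → cum 495
  km 12 (D, w=110) → cum 605
  km 13 (E, w=15) → cum 620
  km 16 (F, w=60) → cum 680
  km 17 (G, w=60) → cum 740
Optimal location: km 4.

x = 4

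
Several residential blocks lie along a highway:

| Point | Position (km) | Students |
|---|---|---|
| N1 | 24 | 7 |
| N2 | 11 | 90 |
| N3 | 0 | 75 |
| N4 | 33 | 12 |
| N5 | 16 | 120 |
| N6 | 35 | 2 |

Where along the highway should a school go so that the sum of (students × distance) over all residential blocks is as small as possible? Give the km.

x = 11

For a sum of weighted absolute distances on a line, the optimum is the weighted median (not the mean). Total weight W = 306; half-weight = 153.
Sort by position and accumulate weight:
  km 0 (N3, w=75) → cum 75
  km 11 (N2, w=90) → cum 165  ≥ 153 → median here
  km 16 (N5, w=120) → cum 285
  km 24 (N1, w=7) → cum 292
  km 33 (N4, w=12) → cum 304
  km 35 (N6, w=2) → cum 306
Optimal location: km 11.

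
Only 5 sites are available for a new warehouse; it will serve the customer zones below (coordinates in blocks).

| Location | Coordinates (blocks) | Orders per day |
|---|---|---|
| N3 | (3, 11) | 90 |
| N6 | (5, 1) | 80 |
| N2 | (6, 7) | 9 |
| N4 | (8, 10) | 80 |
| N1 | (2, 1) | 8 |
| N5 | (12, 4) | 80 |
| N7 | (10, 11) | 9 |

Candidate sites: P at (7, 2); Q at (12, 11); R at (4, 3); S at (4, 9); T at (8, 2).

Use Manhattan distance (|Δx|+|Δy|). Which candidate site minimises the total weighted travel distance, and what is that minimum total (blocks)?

S, total 2618 blocks

Total weighted distance at each candidate:
  P (7, 2): total = 2900
  Q (12, 11): total = 3398
  R (4, 3): total = 2862
  S (4, 9): total = 2618
  T (8, 2): total = 2918
Minimum is at S with total 2618 blocks.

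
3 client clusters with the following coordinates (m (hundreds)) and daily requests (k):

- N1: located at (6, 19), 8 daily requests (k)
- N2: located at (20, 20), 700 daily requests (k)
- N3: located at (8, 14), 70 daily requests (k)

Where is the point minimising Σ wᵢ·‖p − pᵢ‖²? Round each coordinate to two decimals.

(18.78, 19.45)

The minimiser of Σwᵢ‖p−pᵢ‖² is the weighted centroid p* = (Σwᵢpᵢ)/(Σwᵢ).
Σwᵢ = 778.
Σwᵢxᵢ = 8·6 + 700·20 + 70·8 = 14608.
Σwᵢyᵢ = 8·19 + 700·20 + 70·14 = 15132.
x* = 14608/778 = 18.78, y* = 15132/778 = 19.45.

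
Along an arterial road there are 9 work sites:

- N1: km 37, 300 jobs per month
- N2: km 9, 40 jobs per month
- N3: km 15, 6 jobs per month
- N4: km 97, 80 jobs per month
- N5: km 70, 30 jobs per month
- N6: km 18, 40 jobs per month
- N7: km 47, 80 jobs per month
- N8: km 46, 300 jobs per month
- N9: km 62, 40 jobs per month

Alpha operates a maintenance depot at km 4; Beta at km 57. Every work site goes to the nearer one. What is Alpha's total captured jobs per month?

86

The indifferent point is the midpoint (4+57)/2 = 30.5; work sites left of it (closer to Alpha at 4) go to Alpha, those right go to Beta.
  N2 at 9 (w=40) → Alpha
  N3 at 15 (w=6) → Alpha
  N6 at 18 (w=40) → Alpha
  N1 at 37 (w=300) → Beta
  N8 at 46 (w=300) → Beta
  N7 at 47 (w=80) → Beta
  N9 at 62 (w=40) → Beta
  N5 at 70 (w=30) → Beta
  N4 at 97 (w=80) → Beta
Alpha captures 86; Beta captures 830.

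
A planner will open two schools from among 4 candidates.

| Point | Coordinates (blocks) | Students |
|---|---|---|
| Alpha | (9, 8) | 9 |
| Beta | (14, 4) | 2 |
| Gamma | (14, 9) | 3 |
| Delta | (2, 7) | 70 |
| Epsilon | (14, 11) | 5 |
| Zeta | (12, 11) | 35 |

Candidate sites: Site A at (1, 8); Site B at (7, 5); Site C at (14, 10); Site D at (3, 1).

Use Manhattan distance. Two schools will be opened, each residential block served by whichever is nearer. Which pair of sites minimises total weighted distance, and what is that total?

{Site A, Site C}, total 328

Evaluate every pair (each demand assigned to the nearer of the two):
  {Site A, Site C}: total = 328
  {Site B, Site C}: total = 660
  {Site C, Site D}: total = 678
  {Site A, Site B}: total = 684
  {Site A, Site D}: total = 852
  {Site B, Site D}: total = 1034
Best pair: {Site A, Site C} with total 328.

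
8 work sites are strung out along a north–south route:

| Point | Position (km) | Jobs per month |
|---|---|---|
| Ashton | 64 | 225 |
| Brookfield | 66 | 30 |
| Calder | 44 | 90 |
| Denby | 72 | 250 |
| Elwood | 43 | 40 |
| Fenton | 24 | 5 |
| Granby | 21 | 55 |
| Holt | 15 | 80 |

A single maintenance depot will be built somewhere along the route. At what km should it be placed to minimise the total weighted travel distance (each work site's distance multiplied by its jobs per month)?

x = 64

For a sum of weighted absolute distances on a line, the optimum is the weighted median (not the mean). Total weight W = 775; half-weight = 387.5.
Sort by position and accumulate weight:
  km 15 (Holt, w=80) → cum 80
  km 21 (Granby, w=55) → cum 135
  km 24 (Fenton, w=5) → cum 140
  km 43 (Elwood, w=40) → cum 180
  km 44 (Calder, w=90) → cum 270
  km 64 (Ashton, w=225) → cum 495  ≥ 387.5 → median here
  km 66 (Brookfield, w=30) → cum 525
  km 72 (Denby, w=250) → cum 775
Optimal location: km 64.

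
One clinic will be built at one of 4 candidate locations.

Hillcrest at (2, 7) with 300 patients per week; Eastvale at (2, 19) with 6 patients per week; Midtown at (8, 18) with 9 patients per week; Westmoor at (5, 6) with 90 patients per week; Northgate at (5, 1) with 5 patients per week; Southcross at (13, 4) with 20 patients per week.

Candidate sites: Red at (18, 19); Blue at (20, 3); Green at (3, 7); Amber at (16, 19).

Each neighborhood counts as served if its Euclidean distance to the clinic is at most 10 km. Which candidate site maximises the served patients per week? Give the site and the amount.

Coverage radius r = 10 km; a point is covered iff (Δx)²+(Δy)² ≤ 10² = 100.
  Red (18, 19): covers {none} → 0
  Blue (20, 3): covers {Southcross} → 20
  Green (3, 7): covers {Hillcrest, Westmoor, Northgate} → 395
  Amber (16, 19): covers {Midtown} → 9
Maximum coverage at Green: 395 patients per week.

Green, covering 395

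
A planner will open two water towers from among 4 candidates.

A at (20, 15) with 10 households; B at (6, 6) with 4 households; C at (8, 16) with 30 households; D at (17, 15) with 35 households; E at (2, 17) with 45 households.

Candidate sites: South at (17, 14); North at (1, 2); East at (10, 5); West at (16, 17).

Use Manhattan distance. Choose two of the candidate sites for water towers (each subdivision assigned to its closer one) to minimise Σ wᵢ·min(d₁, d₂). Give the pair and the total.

Evaluate every pair (each demand assigned to the nearer of the two):
  {South, West}: total = 1051
  {East, West}: total = 1085
  {North, West}: total = 1101
  {South, North}: total = 1161
  {South, East}: total = 1235
  {North, East}: total = 1925
Best pair: {South, West} with total 1051.

{South, West}, total 1051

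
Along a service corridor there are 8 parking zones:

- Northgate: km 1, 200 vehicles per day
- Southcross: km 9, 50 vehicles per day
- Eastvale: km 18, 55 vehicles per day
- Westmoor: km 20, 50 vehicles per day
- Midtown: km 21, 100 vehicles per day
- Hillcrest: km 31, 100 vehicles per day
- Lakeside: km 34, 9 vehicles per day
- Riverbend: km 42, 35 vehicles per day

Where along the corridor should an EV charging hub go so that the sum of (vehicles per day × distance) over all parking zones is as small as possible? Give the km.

x = 18

For a sum of weighted absolute distances on a line, the optimum is the weighted median (not the mean). Total weight W = 599; half-weight = 299.5.
Sort by position and accumulate weight:
  km 1 (Northgate, w=200) → cum 200
  km 9 (Southcross, w=50) → cum 250
  km 18 (Eastvale, w=55) → cum 305  ≥ 299.5 → median here
  km 20 (Westmoor, w=50) → cum 355
  km 21 (Midtown, w=100) → cum 455
  km 31 (Hillcrest, w=100) → cum 555
  km 34 (Lakeside, w=9) → cum 564
  km 42 (Riverbend, w=35) → cum 599
Optimal location: km 18.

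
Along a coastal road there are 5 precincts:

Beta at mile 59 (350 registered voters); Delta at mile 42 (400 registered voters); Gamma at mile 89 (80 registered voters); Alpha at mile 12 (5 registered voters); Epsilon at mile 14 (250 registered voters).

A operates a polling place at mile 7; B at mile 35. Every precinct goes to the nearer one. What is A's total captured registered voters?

255

The indifferent point is the midpoint (7+35)/2 = 21; precincts left of it (closer to A at 7) go to A, those right go to B.
  Alpha at 12 (w=5) → A
  Epsilon at 14 (w=250) → A
  Delta at 42 (w=400) → B
  Beta at 59 (w=350) → B
  Gamma at 89 (w=80) → B
A captures 255; B captures 830.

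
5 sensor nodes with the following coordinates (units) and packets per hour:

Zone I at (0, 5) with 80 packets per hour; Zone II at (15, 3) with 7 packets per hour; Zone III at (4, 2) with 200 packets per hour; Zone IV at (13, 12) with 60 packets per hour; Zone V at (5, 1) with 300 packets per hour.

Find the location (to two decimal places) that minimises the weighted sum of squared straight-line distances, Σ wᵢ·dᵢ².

The minimiser of Σwᵢ‖p−pᵢ‖² is the weighted centroid p* = (Σwᵢpᵢ)/(Σwᵢ).
Σwᵢ = 647.
Σwᵢxᵢ = 80·0 + 7·15 + 200·4 + 60·13 + 300·5 = 3185.
Σwᵢyᵢ = 80·5 + 7·3 + 200·2 + 60·12 + 300·1 = 1841.
x* = 3185/647 = 4.92, y* = 1841/647 = 2.85.

(4.92, 2.85)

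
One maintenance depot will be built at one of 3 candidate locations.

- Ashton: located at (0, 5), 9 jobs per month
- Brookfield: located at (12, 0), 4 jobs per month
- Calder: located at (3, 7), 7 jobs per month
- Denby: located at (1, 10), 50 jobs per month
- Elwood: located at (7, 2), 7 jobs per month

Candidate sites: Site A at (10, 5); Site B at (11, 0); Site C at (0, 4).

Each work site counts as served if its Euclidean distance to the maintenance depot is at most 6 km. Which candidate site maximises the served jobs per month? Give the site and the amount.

Coverage radius r = 6 km; a point is covered iff (Δx)²+(Δy)² ≤ 6² = 36.
  Site A (10, 5): covers {Brookfield, Elwood} → 11
  Site B (11, 0): covers {Brookfield, Elwood} → 11
  Site C (0, 4): covers {Ashton, Calder} → 16
Maximum coverage at Site C: 16 jobs per month.

Site C, covering 16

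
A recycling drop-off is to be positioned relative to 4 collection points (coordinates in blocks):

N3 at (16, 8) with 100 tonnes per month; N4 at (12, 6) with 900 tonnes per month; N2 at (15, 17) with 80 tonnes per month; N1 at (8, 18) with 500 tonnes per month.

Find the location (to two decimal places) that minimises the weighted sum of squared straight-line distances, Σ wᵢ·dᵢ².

(11.14, 10.48)

The minimiser of Σwᵢ‖p−pᵢ‖² is the weighted centroid p* = (Σwᵢpᵢ)/(Σwᵢ).
Σwᵢ = 1580.
Σwᵢxᵢ = 100·16 + 900·12 + 80·15 + 500·8 = 17600.
Σwᵢyᵢ = 100·8 + 900·6 + 80·17 + 500·18 = 16560.
x* = 17600/1580 = 11.14, y* = 16560/1580 = 10.48.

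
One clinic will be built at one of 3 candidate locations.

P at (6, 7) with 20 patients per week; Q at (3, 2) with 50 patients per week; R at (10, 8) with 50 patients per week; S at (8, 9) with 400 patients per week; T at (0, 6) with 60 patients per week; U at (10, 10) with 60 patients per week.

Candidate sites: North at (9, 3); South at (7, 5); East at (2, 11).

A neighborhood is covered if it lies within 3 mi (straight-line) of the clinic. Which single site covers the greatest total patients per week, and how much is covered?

South, covering 20

Coverage radius r = 3 mi; a point is covered iff (Δx)²+(Δy)² ≤ 3² = 9.
  North (9, 3): covers {none} → 0
  South (7, 5): covers {P} → 20
  East (2, 11): covers {none} → 0
Maximum coverage at South: 20 patients per week.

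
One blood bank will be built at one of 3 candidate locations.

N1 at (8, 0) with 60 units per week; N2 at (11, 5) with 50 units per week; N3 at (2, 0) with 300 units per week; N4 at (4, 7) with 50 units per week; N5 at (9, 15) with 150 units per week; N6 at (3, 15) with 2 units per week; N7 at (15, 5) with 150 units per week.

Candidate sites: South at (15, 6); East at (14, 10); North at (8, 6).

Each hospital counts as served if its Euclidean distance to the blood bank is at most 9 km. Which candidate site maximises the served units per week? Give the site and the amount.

Coverage radius r = 9 km; a point is covered iff (Δx)²+(Δy)² ≤ 9² = 81.
  South (15, 6): covers {N2, N7} → 200
  East (14, 10): covers {N2, N5, N7} → 350
  North (8, 6): covers {N1, N2, N3, N4, N7} → 610
Maximum coverage at North: 610 units per week.

North, covering 610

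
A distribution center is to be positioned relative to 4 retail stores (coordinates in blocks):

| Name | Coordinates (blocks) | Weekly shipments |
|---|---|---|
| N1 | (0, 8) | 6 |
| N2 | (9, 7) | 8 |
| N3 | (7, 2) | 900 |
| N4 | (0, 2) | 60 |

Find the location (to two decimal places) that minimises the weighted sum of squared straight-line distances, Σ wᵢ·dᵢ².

(6.54, 2.08)

The minimiser of Σwᵢ‖p−pᵢ‖² is the weighted centroid p* = (Σwᵢpᵢ)/(Σwᵢ).
Σwᵢ = 974.
Σwᵢxᵢ = 6·0 + 8·9 + 900·7 + 60·0 = 6372.
Σwᵢyᵢ = 6·8 + 8·7 + 900·2 + 60·2 = 2024.
x* = 6372/974 = 6.54, y* = 2024/974 = 2.08.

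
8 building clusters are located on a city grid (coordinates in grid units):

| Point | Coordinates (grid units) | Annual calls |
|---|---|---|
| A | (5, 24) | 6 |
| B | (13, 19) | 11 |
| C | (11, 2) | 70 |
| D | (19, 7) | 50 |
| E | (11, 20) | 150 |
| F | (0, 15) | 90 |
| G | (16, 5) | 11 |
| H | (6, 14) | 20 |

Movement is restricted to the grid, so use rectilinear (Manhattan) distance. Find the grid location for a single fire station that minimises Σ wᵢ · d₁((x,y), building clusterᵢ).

Manhattan distance separates: Σwᵢ(|x−xᵢ|+|y−yᵢ|) = Σwᵢ|x−xᵢ| + Σwᵢ|y−yᵢ|, so x and y are optimised independently as 1-D weighted medians.
Total weight W = 408; half = 204.
x-coordinate, sorted with cumulative weight:
  x=0 (F, w=90) cum 90
  x=5 (A, w=6) cum 96
  x=6 (H, w=20) cum 116
  x=11 (C, w=70) cum 186
  x=11 (E, w=150) cum 336  ← median
  x=13 (B, w=11) cum 347
  x=16 (G, w=11) cum 358
  x=19 (D, w=50) cum 408
⇒ x* = 11
y-coordinate, sorted with cumulative weight:
  y=2 (C, w=70) cum 70
  y=5 (G, w=11) cum 81
  y=7 (D, w=50) cum 131
  y=14 (H, w=20) cum 151
  y=15 (F, w=90) cum 241  ← median
  y=19 (B, w=11) cum 252
  y=20 (E, w=150) cum 402
  y=24 (A, w=6) cum 408
⇒ y* = 15

(11, 15)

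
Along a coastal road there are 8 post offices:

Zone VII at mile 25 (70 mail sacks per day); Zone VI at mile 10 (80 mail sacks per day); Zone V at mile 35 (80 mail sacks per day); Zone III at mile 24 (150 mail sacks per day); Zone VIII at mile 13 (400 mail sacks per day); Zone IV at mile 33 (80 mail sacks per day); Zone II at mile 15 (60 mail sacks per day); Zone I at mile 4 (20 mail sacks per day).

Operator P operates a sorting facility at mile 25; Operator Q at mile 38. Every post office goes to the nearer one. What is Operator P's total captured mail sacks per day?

The indifferent point is the midpoint (25+38)/2 = 31.5; post offices left of it (closer to Operator P at 25) go to Operator P, those right go to Operator Q.
  Zone I at 4 (w=20) → Operator P
  Zone VI at 10 (w=80) → Operator P
  Zone VIII at 13 (w=400) → Operator P
  Zone II at 15 (w=60) → Operator P
  Zone III at 24 (w=150) → Operator P
  Zone VII at 25 (w=70) → Operator P
  Zone IV at 33 (w=80) → Operator Q
  Zone V at 35 (w=80) → Operator Q
Operator P captures 780; Operator Q captures 160.

780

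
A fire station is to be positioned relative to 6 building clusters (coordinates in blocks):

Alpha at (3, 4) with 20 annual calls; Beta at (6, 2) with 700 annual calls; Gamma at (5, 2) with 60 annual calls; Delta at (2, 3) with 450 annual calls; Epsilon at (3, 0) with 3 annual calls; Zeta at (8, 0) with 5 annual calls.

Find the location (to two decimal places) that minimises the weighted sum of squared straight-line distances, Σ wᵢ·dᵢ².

(4.45, 2.38)

The minimiser of Σwᵢ‖p−pᵢ‖² is the weighted centroid p* = (Σwᵢpᵢ)/(Σwᵢ).
Σwᵢ = 1238.
Σwᵢxᵢ = 20·3 + 700·6 + 60·5 + 450·2 + 3·3 + 5·8 = 5509.
Σwᵢyᵢ = 20·4 + 700·2 + 60·2 + 450·3 + 3·0 + 5·0 = 2950.
x* = 5509/1238 = 4.45, y* = 2950/1238 = 2.38.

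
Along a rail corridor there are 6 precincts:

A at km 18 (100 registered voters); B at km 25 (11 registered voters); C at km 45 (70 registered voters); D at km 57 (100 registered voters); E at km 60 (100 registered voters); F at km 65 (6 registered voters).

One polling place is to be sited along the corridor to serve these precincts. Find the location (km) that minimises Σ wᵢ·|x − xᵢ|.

x = 57

For a sum of weighted absolute distances on a line, the optimum is the weighted median (not the mean). Total weight W = 387; half-weight = 193.5.
Sort by position and accumulate weight:
  km 18 (A, w=100) → cum 100
  km 25 (B, w=11) → cum 111
  km 45 (C, w=70) → cum 181
  km 57 (D, w=100) → cum 281  ≥ 193.5 → median here
  km 60 (E, w=100) → cum 381
  km 65 (F, w=6) → cum 387
Optimal location: km 57.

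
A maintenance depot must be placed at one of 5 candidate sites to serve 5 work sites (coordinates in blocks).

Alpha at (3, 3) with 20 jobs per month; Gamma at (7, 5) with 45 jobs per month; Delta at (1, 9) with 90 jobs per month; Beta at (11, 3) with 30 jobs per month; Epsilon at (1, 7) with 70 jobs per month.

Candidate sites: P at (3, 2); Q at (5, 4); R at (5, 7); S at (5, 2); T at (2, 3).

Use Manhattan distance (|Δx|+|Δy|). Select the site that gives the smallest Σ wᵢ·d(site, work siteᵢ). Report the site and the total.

Total weighted distance at each candidate:
  P (3, 2): total = 1905
  Q (5, 4): total = 1705
  R (5, 7): total = 1420
  S (5, 2): total = 2115
  T (2, 3): total = 1585
Minimum is at R with total 1420 blocks.

R, total 1420 blocks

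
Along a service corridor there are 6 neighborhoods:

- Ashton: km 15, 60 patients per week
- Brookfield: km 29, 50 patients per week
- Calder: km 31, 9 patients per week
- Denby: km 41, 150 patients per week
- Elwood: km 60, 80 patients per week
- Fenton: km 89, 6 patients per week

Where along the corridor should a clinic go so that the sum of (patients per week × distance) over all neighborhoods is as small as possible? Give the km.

x = 41

For a sum of weighted absolute distances on a line, the optimum is the weighted median (not the mean). Total weight W = 355; half-weight = 177.5.
Sort by position and accumulate weight:
  km 15 (Ashton, w=60) → cum 60
  km 29 (Brookfield, w=50) → cum 110
  km 31 (Calder, w=9) → cum 119
  km 41 (Denby, w=150) → cum 269  ≥ 177.5 → median here
  km 60 (Elwood, w=80) → cum 349
  km 89 (Fenton, w=6) → cum 355
Optimal location: km 41.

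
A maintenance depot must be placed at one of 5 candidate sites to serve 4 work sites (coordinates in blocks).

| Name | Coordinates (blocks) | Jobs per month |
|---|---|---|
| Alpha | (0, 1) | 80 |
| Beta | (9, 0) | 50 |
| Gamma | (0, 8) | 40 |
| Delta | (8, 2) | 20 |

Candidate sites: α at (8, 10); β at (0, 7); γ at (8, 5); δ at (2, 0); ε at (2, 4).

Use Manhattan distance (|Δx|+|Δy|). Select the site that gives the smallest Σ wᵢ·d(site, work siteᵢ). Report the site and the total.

Total weighted distance at each candidate:
  α (8, 10): total = 2470
  β (0, 7): total = 1580
  γ (8, 5): total = 1760
  δ (2, 0): total = 1150
  ε (2, 4): total = 1350
Minimum is at δ with total 1150 blocks.

δ, total 1150 blocks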